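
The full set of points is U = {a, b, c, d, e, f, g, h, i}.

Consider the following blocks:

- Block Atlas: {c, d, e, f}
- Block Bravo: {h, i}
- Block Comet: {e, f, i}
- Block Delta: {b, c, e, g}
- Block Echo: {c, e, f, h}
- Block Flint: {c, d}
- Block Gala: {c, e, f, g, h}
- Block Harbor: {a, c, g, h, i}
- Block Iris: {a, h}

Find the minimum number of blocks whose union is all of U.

3

Atlas, Delta, and Harbor cover everything between them: the union {a, b, c, d, e, f, g, h, i} is all of U.
Only Delta contains b, so Delta is forced; the remaining 5 points need at least 2 more blocks (each remaining block adds at most 3) — so at least 3 blocks are needed, and 3 is optimal.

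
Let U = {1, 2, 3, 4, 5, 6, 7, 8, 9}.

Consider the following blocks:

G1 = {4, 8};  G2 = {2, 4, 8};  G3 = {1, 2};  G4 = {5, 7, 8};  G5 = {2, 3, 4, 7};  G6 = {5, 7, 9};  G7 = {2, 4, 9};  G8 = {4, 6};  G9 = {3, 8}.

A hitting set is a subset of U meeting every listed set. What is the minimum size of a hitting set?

4

The 4 items {2, 6, 7, 8} hit every block.
The blocks G3, G6, G8, G9 are pairwise disjoint, so any hitting set needs a separate item for each — at least 4. Hence 4 is optimal.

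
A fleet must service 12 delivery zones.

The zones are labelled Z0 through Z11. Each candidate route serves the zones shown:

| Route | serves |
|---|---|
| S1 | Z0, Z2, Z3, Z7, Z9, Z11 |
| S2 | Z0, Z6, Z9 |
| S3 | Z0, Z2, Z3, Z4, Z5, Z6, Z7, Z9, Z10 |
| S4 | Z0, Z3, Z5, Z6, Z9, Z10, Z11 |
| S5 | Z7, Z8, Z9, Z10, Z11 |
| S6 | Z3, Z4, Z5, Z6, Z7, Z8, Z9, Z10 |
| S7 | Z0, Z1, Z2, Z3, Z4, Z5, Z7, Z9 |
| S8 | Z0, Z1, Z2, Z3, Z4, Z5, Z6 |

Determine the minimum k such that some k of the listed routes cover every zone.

2

S5 and S8 together: S5 ∪ S8 = {Z0, Z1, Z2, Z3, Z4, Z5, Z6, Z7, Z8, Z9, Z10, Z11} — every zone is covered.
No single route has all 12 zones (the largest, S3, has 9), so 2 is optimal.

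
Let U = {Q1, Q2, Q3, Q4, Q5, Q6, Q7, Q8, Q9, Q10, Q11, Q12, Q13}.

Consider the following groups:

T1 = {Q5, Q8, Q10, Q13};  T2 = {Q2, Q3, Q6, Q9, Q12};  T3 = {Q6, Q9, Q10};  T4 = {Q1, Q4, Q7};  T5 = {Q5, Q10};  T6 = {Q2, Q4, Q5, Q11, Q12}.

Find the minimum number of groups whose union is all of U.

4

T1 and T2 and T4 and T6 together: T1 ∪ T2 ∪ T4 ∪ T6 = {Q1, Q2, Q3, Q4, Q5, Q6, Q7, Q8, Q9, Q10, Q11, Q12, Q13} — every item is covered.
Only T6 contains Q11, so T6 is forced; the remaining 8 items need at least 3 more groups (each remaining group adds at most 3) — so at least 4 groups are needed, and 4 is optimal.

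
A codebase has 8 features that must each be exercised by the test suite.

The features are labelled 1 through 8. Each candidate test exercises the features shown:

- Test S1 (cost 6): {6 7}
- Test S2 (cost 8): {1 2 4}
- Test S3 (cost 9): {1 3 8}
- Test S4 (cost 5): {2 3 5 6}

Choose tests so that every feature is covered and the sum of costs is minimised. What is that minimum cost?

28

S1, S2, S3, S4 together cover every feature (S1 ∪ S2 ∪ S3 ∪ S4 = {1, 2, 3, 4, 5, 6, 7, 8}); total cost 6 + 8 + 9 + 5 = 28.
No covering selection has total cost below 28.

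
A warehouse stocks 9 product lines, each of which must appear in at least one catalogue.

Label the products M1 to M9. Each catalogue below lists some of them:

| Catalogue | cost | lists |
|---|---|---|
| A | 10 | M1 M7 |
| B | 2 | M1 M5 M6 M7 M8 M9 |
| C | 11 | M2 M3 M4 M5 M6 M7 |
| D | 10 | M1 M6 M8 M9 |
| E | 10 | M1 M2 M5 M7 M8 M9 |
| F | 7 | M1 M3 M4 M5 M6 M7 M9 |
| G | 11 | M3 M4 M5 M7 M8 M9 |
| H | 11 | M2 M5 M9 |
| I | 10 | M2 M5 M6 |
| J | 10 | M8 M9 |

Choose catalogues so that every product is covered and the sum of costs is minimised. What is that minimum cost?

13

B, C together cover every product (B ∪ C = {M1, M2, M3, M4, M5, M6, M7, M8, M9}); total cost 2 + 11 = 13.
The greedy pick B, F, E costs 19; no covering selection beats 13.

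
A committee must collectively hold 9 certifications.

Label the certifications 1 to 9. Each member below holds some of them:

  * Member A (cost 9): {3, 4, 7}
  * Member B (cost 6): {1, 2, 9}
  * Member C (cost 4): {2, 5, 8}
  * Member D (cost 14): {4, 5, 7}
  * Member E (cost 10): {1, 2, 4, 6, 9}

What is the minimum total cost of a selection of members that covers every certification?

A, C, E together cover every certification (A ∪ C ∪ E = {1, 2, 3, 4, 5, 6, 7, 8, 9}); total cost 9 + 4 + 10 = 23.
No covering selection has total cost below 23.

23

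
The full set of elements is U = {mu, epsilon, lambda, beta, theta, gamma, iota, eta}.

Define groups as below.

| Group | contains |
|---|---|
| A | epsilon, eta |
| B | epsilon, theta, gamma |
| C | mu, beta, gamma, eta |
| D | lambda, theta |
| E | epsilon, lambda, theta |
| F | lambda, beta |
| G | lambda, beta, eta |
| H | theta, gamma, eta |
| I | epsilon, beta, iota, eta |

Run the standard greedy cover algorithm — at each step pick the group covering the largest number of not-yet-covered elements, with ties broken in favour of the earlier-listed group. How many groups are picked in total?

Greedy: pick C (covers 4 new) → pick E (covers 3 new) → pick I (covers 1 new). Total picks: 3.

3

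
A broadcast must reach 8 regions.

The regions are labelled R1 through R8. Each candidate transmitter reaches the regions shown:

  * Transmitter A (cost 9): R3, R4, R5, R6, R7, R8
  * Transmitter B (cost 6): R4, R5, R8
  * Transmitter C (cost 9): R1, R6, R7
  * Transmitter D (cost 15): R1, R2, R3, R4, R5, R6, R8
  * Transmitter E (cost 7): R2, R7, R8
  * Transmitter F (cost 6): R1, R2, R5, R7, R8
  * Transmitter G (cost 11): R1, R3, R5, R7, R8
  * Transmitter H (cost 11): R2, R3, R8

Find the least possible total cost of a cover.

A, F together cover every region (A ∪ F = {R1, R2, R3, R4, R5, R6, R7, R8}); total cost 9 + 6 = 15.
No covering selection has total cost below 15.

15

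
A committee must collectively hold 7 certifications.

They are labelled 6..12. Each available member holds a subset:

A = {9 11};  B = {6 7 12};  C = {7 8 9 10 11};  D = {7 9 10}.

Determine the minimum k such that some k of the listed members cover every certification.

2

B and C together: B ∪ C = {6, 7, 8, 9, 10, 11, 12} — every certification is covered.
No single member has all 7 certifications (the largest, C, has 5), so 2 is optimal.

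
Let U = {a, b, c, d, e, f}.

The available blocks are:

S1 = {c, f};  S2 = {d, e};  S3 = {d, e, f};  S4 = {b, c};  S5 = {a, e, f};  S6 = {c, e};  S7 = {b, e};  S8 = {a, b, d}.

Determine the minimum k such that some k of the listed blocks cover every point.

3

Take {S1, S5, S8}. Their union is {a, b, c, d, e, f}, which is all 6 points.
No 2 of the 8 blocks cover everything (all 28 combinations miss at least one point), so 3 is optimal.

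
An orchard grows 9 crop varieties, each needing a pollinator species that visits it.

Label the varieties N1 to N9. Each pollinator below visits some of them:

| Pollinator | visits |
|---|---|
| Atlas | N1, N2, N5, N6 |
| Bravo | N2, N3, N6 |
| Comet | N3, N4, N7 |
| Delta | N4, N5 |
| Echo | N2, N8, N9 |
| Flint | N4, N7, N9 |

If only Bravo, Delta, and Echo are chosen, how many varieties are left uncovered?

2

Union of Bravo, Delta, Echo = {N2, N3, N4, N5, N6, N8, N9}.
Not covered: N1, N7 — 2 varieties.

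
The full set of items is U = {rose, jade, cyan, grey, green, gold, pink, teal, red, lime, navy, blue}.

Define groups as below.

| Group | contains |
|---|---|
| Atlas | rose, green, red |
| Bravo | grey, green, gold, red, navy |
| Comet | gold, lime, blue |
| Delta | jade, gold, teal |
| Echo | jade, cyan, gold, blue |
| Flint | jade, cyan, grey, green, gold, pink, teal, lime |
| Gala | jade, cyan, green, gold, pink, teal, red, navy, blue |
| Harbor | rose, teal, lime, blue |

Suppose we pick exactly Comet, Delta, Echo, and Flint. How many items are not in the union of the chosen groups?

Union of Comet, Delta, Echo, Flint = {jade, cyan, grey, green, gold, pink, teal, lime, blue}.
Not covered: rose, red, navy — 3 items.

3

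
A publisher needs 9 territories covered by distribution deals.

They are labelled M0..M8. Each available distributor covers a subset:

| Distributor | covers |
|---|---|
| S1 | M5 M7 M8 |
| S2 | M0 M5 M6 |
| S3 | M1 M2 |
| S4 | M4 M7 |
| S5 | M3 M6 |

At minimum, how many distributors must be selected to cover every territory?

5

S1 and S2 and S3 and S4 and S5 together: S1 ∪ S2 ∪ S3 ∪ S4 ∪ S5 = {M0, M1, M2, M3, M4, M5, M6, M7, M8} — every territory is covered.
No 4 of the 5 distributors cover everything (all 5 combinations miss at least one territory), so 5 is optimal.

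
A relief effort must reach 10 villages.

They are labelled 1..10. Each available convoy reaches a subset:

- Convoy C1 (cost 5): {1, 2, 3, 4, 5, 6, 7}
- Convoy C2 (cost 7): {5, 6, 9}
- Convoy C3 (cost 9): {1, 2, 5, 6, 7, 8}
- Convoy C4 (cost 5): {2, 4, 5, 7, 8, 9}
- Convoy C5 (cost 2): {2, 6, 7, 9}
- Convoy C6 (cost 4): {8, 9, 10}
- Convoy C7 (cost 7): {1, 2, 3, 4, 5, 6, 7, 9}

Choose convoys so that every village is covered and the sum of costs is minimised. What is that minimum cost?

C1, C6 together cover every village (C1 ∪ C6 = {1, 2, 3, 4, 5, 6, 7, 8, 9, 10}); total cost 5 + 4 = 9.
The greedy pick C5, C1, C6 costs 11; no covering selection beats 9.

9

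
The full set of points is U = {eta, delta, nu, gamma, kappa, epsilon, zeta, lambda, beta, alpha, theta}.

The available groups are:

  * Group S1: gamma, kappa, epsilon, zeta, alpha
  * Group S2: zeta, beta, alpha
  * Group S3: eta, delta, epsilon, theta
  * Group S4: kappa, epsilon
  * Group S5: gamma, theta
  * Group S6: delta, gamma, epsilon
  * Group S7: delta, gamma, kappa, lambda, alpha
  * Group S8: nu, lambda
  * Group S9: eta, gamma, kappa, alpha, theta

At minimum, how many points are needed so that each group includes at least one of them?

Take H = {epsilon, lambda, beta, theta}. Each listed group contains at least one of these, so H is a hitting set of size 4.
The groups S2, S4, S5, S8 are pairwise disjoint, so any hitting set needs a separate point for each — at least 4. Hence 4 is optimal.

4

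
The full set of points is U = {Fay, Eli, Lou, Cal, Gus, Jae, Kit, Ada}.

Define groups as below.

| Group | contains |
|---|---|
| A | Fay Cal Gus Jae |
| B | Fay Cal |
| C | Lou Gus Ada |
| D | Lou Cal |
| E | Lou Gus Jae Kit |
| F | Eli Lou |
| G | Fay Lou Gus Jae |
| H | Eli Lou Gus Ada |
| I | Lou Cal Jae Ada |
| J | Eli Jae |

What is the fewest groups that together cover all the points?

B, E, and H cover everything between them: the union {Fay, Eli, Lou, Cal, Gus, Jae, Kit, Ada} is all of U.
Only E contains Kit, so E is forced; the remaining 4 points need at least 2 more groups (each remaining group adds at most 2) — so at least 3 groups are needed, and 3 is optimal.

3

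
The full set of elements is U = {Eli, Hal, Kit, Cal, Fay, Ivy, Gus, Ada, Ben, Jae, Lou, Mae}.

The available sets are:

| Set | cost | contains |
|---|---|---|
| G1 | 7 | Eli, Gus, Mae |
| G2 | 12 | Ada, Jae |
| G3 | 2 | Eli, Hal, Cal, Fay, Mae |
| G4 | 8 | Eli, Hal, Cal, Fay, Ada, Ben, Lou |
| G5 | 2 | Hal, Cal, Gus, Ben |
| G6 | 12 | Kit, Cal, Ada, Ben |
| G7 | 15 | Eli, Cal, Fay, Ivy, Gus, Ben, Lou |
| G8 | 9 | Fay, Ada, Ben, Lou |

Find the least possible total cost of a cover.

G2, G3, G6, G7 together cover every element (G2 ∪ G3 ∪ G6 ∪ G7 = {Eli, Hal, Kit, Cal, Fay, Ivy, Gus, Ada, Ben, Jae, Lou, Mae}); total cost 12 + 2 + 12 + 15 = 41.
The greedy pick G3, G5, G4, G2, G6, G7 costs 51; no covering selection beats 41.

41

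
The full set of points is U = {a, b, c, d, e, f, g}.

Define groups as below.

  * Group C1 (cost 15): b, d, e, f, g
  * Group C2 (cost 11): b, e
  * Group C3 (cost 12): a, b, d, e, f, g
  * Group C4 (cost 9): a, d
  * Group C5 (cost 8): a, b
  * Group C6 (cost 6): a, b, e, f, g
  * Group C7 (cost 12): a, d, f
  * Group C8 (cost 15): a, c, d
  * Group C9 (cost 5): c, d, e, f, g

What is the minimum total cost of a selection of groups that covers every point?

11

C6, C9 together cover every point (C6 ∪ C9 = {a, b, c, d, e, f, g}); total cost 6 + 5 = 11.
No covering selection has total cost below 11.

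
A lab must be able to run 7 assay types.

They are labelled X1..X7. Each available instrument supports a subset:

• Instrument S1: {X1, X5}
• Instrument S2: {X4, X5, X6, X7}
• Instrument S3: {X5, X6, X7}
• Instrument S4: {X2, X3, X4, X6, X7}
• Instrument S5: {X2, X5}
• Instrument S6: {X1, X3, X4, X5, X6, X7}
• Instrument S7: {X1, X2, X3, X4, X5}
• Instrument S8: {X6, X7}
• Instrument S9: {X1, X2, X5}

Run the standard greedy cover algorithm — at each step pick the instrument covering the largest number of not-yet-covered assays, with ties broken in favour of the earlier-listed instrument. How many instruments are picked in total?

Greedy: pick S6 (covers 6 new) → pick S4 (covers 1 new). Total picks: 2.

2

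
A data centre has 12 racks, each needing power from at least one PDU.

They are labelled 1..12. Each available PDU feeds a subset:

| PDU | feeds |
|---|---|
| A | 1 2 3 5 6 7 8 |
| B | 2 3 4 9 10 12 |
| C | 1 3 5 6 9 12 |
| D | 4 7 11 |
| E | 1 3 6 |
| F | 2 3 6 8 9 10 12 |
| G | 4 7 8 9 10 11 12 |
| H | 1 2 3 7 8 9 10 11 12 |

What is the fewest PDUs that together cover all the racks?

2

Take {A, G}. Their union is {1, 2, 3, 4, 5, 6, 7, 8, 9, 10, 11, 12}, which is all 12 racks.
No single PDU has all 12 racks (the largest, H, has 9), so 2 is optimal.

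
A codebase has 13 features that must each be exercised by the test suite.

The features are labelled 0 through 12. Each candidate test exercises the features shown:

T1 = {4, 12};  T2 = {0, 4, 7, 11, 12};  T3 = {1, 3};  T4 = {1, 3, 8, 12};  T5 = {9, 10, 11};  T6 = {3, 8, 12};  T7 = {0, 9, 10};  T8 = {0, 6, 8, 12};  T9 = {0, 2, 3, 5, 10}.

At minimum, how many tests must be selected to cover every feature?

T2 and T4 and T5 and T8 and T9 together: T2 ∪ T4 ∪ T5 ∪ T8 ∪ T9 = {0, 1, 2, 3, 4, 5, 6, 7, 8, 9, 10, 11, 12} — every feature is covered.
No 4 of the 9 tests cover everything (all 126 combinations miss at least one feature), so 5 is optimal.

5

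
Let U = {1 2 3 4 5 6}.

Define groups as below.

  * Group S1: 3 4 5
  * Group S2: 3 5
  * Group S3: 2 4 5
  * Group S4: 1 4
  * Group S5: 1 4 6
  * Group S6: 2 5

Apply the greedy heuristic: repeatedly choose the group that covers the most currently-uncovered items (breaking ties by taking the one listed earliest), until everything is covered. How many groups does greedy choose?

3

Greedy: pick S1 (covers 3 new) → pick S5 (covers 2 new) → pick S3 (covers 1 new). Total picks: 3.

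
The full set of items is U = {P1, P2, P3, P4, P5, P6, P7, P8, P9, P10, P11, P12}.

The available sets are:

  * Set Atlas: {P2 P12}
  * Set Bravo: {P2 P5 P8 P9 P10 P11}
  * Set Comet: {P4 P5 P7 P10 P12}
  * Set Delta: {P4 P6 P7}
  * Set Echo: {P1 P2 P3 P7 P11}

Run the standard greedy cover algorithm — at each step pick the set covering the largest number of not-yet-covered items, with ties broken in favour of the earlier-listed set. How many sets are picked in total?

4

Greedy: pick Bravo (covers 6 new) → pick Comet (covers 3 new) → pick Echo (covers 2 new) → pick Delta (covers 1 new). Total picks: 4.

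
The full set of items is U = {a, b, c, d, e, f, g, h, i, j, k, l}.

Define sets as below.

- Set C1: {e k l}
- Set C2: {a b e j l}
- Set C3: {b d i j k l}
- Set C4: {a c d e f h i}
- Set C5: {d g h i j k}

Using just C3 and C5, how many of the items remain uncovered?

Union of C3, C5 = {b, d, g, h, i, j, k, l}.
Not covered: a, c, e, f — 4 items.

4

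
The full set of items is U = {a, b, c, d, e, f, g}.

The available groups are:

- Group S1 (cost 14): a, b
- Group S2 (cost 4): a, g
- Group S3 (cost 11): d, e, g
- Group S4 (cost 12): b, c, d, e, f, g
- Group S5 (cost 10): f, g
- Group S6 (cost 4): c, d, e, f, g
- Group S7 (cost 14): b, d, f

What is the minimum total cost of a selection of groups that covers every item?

16

S2, S4 together cover every item (S2 ∪ S4 = {a, b, c, d, e, f, g}); total cost 4 + 12 = 16.
The greedy pick S6, S2, S4 costs 20; no covering selection beats 16.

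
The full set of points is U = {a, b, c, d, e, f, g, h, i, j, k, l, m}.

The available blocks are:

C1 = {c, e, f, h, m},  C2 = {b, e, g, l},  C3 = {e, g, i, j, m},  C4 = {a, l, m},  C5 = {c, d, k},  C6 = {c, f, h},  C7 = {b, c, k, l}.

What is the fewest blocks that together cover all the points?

Take {C1, C3, C4, C5, C7}. Their union is {a, b, c, d, e, f, g, h, i, j, k, l, m}, which is all 13 points.
No 4 of the 7 blocks cover everything (all 35 combinations miss at least one point), so 5 is optimal.

5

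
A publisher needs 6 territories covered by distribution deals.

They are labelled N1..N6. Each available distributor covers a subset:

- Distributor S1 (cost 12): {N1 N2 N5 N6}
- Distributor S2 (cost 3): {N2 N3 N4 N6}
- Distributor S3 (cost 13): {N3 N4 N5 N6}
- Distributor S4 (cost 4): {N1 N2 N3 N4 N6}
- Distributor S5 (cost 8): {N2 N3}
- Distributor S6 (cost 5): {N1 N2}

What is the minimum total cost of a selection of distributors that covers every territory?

S1, S2 together cover every territory (S1 ∪ S2 = {N1, N2, N3, N4, N5, N6}); total cost 12 + 3 = 15.
The greedy pick S2, S4, S1 costs 19; no covering selection beats 15.

15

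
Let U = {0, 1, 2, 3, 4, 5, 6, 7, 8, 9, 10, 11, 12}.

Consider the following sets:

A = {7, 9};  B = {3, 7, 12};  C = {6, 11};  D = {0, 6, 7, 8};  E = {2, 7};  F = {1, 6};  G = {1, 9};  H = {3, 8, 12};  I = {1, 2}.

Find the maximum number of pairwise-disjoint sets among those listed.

4

A, C, H, I are pairwise disjoint (A={7,9}; C={6,11}; H={3,8,12}; I={1,2}).
Every remaining set overlaps one of these, and no 5 of the listed sets are pairwise disjoint, so 4 is the maximum.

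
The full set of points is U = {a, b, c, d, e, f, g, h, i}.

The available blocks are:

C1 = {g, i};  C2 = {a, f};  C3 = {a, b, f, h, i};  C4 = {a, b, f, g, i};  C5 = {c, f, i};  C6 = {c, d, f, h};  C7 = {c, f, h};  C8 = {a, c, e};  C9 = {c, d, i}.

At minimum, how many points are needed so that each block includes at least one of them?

3

Take T = {c, f, g}. Each listed block contains at least one of these, so T is a hitting set of size 3.
No choice of 2 points meets every block, so 3 is the minimum.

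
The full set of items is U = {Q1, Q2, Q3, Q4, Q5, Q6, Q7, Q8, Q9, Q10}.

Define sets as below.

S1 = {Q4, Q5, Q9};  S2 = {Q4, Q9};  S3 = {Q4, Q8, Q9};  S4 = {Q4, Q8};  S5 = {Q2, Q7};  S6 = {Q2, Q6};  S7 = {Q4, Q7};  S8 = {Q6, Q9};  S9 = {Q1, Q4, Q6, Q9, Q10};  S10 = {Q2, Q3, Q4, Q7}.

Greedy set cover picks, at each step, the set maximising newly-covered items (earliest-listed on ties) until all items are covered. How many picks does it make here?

4

Greedy: pick S9 (covers 5 new) → pick S10 (covers 3 new) → pick S1 (covers 1 new) → pick S3 (covers 1 new). Total picks: 4.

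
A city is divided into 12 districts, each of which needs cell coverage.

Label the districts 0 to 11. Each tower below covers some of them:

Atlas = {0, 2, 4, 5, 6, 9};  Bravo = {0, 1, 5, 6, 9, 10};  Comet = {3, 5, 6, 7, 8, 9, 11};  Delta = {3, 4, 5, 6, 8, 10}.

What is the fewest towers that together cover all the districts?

3

Atlas and Bravo and Comet together: Atlas ∪ Bravo ∪ Comet = {0, 1, 2, 3, 4, 5, 6, 7, 8, 9, 10, 11} — every district is covered.
Only Bravo contains 1, so Bravo is forced; the remaining 6 districts need at least 2 more towers (each remaining tower adds at most 4) — so at least 3 towers are needed, and 3 is optimal.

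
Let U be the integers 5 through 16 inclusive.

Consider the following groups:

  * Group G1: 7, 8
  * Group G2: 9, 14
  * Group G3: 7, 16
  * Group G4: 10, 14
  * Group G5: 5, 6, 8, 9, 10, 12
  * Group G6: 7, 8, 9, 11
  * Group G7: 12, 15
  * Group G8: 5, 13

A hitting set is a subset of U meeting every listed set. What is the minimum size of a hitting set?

4

The 4 points {7, 12, 13, 14} hit every group.
The groups G3, G4, G7, G8 are pairwise disjoint, so any hitting set needs a separate point for each — at least 4. Hence 4 is optimal.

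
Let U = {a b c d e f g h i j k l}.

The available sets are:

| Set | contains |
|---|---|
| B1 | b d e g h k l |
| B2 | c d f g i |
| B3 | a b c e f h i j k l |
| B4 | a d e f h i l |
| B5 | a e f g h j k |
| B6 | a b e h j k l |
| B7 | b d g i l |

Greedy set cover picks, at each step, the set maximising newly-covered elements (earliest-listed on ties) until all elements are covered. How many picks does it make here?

Greedy: pick B3 (covers 10 new) → pick B1 (covers 2 new). Total picks: 2.

2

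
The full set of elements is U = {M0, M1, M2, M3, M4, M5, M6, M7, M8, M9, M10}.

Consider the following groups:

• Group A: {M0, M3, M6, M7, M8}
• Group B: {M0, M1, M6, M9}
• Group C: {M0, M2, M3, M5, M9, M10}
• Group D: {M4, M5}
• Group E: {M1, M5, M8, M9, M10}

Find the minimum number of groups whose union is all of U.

A and B and C and D together: A ∪ B ∪ C ∪ D = {M0, M1, M2, M3, M4, M5, M6, M7, M8, M9, M10} — every element is covered.
No 3 of the 5 groups cover everything (all 10 combinations miss at least one element), so 4 is optimal.

4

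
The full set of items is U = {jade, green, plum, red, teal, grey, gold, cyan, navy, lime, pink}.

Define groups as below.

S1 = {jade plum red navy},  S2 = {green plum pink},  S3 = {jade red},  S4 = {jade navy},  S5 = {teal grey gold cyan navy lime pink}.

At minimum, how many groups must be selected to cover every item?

Take {S2, S3, S5}. Their union is {jade, green, plum, red, teal, grey, gold, cyan, navy, lime, pink}, which is all 11 items.
Only S2 contains green, so S2 is forced; the remaining 8 items need at least 2 more groups (each remaining group adds at most 6) — so at least 3 groups are needed, and 3 is optimal.

3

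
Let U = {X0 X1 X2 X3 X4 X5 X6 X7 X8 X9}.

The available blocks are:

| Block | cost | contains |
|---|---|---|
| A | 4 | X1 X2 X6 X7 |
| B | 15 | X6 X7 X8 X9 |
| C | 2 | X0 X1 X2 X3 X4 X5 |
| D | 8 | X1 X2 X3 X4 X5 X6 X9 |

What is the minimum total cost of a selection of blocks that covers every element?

17

B, C together cover every element (B ∪ C = {X0, X1, X2, X3, X4, X5, X6, X7, X8, X9}); total cost 15 + 2 = 17.
The greedy pick C, A, B costs 21; no covering selection beats 17.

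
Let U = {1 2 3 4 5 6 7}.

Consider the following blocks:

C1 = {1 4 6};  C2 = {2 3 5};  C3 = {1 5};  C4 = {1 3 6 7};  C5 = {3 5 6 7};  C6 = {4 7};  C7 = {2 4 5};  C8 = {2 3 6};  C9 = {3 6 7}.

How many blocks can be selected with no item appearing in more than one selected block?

C3, C6, C8 are pairwise disjoint (C3={1,5}; C6={4,7}; C8={2,3,6}).
Every remaining block overlaps one of these, and no 4 of the listed blocks are pairwise disjoint, so 3 is the maximum.

3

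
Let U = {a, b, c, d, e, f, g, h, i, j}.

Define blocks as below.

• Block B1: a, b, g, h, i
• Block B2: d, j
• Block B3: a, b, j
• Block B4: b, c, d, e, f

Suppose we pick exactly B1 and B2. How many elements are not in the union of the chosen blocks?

Union of B1, B2 = {a, b, d, g, h, i, j}.
Not covered: c, e, f — 3 elements.

3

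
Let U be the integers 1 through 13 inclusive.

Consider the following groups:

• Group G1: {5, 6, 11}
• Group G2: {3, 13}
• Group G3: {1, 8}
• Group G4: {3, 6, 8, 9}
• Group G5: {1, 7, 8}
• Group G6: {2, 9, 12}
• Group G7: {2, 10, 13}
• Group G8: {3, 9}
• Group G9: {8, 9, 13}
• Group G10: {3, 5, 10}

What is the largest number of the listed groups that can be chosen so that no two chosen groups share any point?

G1, G5, G7, G8 are pairwise disjoint (G1={5,6,11}; G5={1,7,8}; G7={2,10,13}; G8={3,9}).
Every remaining group overlaps one of these, and no 5 of the listed groups are pairwise disjoint, so 4 is the maximum.

4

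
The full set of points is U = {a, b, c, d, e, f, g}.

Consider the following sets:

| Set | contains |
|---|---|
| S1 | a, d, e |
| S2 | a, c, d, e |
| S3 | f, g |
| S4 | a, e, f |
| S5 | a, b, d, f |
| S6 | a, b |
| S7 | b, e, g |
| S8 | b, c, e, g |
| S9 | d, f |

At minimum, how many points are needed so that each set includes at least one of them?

3

H = {b, d, f} meets every set (each contains at least one member of H), and |H| = 3.
No choice of 2 points meets every set, so 3 is the minimum.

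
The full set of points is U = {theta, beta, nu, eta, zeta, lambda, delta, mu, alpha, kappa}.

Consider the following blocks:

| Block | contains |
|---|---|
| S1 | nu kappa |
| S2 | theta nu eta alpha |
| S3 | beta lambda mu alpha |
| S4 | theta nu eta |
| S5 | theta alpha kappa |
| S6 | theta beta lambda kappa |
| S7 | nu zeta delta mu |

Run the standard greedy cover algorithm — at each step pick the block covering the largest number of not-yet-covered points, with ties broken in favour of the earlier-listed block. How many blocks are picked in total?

4

Greedy: pick S2 (covers 4 new) → pick S3 (covers 3 new) → pick S7 (covers 2 new) → pick S1 (covers 1 new). Total picks: 4.
(The true minimum cover uses only 3 blocks, so greedy is not optimal here.)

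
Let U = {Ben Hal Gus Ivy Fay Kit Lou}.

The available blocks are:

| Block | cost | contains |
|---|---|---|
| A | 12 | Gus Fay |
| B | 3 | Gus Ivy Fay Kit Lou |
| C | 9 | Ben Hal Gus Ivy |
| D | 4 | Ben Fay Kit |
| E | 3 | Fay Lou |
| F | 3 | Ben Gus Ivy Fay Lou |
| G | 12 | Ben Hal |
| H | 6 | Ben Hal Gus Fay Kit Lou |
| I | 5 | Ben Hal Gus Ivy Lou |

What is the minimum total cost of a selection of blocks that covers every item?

8

B, I together cover every item (B ∪ I = {Ben, Hal, Gus, Ivy, Fay, Kit, Lou}); total cost 3 + 5 = 8.
No covering selection has total cost below 8.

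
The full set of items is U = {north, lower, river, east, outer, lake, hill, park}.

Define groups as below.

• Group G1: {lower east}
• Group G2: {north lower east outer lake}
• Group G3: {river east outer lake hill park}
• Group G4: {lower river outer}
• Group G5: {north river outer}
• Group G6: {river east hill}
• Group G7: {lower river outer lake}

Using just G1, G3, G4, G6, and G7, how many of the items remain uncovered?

Union of G1, G3, G4, G6, G7 = {lower, river, east, outer, lake, hill, park}.
Not covered: north — 1 item.

1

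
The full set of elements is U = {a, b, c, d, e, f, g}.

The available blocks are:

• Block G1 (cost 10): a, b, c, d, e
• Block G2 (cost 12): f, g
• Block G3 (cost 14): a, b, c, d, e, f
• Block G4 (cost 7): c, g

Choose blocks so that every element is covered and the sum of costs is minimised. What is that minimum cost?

21

G3, G4 together cover every element (G3 ∪ G4 = {a, b, c, d, e, f, g}); total cost 14 + 7 = 21.
The greedy pick G1, G2 costs 22; no covering selection beats 21.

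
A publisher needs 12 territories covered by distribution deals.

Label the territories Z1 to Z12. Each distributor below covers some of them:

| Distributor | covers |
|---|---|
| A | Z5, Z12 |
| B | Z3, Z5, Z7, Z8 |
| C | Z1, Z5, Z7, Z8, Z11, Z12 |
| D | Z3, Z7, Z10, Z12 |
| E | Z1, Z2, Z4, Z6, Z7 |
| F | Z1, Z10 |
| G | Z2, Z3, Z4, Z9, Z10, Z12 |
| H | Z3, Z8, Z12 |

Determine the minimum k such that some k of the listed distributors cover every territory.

Take {C, E, G}. Their union is {Z1, Z2, Z3, Z4, Z5, Z6, Z7, Z8, Z9, Z10, Z11, Z12}, which is all 12 territories.
Only E contains Z6, so E is forced; the remaining 7 territories need at least 2 more distributors (each remaining distributor adds at most 4) — so at least 3 distributors are needed, and 3 is optimal.

3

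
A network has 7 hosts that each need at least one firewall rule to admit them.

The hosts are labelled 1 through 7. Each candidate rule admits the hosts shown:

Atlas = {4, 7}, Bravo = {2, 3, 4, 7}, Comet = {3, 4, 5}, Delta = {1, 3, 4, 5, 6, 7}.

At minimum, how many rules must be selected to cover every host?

2

Bravo and Delta together: Bravo ∪ Delta = {1, 2, 3, 4, 5, 6, 7} — every host is covered.
No single rule has all 7 hosts (the largest, Delta, has 6), so 2 is optimal.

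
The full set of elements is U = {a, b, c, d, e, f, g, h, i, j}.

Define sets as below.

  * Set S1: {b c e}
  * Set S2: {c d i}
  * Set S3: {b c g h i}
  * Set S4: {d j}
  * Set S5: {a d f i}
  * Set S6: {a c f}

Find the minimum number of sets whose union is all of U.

S1 and S3 and S4 and S5 together: S1 ∪ S3 ∪ S4 ∪ S5 = {a, b, c, d, e, f, g, h, i, j} — every element is covered.
No 3 of the 6 sets cover everything (all 20 combinations miss at least one element), so 4 is optimal.

4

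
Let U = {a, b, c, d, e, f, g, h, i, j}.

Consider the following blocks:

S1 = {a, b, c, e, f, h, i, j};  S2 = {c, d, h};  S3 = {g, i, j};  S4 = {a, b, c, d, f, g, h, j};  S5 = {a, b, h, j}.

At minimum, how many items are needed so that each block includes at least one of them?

2

T = {d, j} meets every block (each contains at least one member of T), and |T| = 2.
The blocks S2, S3 are pairwise disjoint, so any hitting set needs a separate item for each — at least 2. Hence 2 is optimal.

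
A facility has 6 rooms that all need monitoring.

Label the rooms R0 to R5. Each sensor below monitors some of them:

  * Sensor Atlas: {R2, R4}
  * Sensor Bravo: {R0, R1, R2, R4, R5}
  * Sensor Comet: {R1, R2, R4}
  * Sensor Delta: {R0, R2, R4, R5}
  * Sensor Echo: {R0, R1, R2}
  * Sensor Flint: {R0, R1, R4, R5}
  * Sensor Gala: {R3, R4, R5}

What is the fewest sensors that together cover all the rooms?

Take {Bravo, Gala}. Their union is {R0, R1, R2, R3, R4, R5}, which is all 6 rooms.
No single sensor has all 6 rooms (the largest, Bravo, has 5), so 2 is optimal.

2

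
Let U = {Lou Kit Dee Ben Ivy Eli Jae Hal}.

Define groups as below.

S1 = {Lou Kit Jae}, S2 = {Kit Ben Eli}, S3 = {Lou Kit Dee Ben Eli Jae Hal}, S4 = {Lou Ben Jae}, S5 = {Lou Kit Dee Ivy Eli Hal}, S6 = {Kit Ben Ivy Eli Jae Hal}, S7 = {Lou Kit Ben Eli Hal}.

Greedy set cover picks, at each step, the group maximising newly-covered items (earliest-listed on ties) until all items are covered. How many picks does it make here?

Greedy: pick S3 (covers 7 new) → pick S5 (covers 1 new). Total picks: 2.

2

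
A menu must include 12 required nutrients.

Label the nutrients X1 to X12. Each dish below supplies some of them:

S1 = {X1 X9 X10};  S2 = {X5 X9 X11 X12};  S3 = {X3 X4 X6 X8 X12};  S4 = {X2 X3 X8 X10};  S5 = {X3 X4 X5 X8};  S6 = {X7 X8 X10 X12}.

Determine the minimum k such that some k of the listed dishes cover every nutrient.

5

S1 and S2 and S3 and S4 and S6 together: S1 ∪ S2 ∪ S3 ∪ S4 ∪ S6 = {X1, X2, X3, X4, X5, X6, X7, X8, X9, X10, X11, X12} — every nutrient is covered.
No 4 of the 6 dishes cover everything (all 15 combinations miss at least one nutrient), so 5 is optimal.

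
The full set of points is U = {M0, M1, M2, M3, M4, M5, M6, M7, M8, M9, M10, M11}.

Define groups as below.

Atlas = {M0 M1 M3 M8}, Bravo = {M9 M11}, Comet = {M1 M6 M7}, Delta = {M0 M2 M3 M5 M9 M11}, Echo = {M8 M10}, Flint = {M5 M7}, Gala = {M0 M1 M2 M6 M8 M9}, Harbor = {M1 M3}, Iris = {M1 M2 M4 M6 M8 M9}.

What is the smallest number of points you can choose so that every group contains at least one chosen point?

4

H = {M1, M7, M10, M11} meets every group (each contains at least one member of H), and |H| = 4.
The groups Bravo, Echo, Flint, Harbor are pairwise disjoint, so any hitting set needs a separate point for each — at least 4. Hence 4 is optimal.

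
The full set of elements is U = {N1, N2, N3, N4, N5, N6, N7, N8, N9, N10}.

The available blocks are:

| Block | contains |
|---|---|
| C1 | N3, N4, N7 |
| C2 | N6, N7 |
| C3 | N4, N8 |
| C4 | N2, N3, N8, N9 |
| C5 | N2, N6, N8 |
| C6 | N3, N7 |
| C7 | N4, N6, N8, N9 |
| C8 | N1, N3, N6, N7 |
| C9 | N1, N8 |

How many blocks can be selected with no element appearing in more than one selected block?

2

C1, C5 are pairwise disjoint (C1={N3,N4,N7}; C5={N2,N6,N8}).
Every remaining block overlaps one of these, and no 3 of the listed blocks are pairwise disjoint, so 2 is the maximum.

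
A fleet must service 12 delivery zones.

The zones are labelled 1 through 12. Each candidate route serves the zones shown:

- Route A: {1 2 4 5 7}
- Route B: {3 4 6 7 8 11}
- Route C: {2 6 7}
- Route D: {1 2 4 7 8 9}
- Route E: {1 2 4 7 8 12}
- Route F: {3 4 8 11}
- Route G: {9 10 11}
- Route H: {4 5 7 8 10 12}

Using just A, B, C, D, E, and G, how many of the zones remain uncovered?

Union of A, B, C, D, E, G = {1, 2, 3, 4, 5, 6, 7, 8, 9, 10, 11, 12} — that's every zone, so 0 are uncovered.

0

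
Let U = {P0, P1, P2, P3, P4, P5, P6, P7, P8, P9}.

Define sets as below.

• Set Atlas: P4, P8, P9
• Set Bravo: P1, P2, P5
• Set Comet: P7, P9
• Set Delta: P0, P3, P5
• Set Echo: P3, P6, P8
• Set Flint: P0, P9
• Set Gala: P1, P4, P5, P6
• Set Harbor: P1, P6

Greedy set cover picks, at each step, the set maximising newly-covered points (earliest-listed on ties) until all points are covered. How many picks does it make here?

5

Greedy: pick Gala (covers 4 new) → pick Atlas (covers 2 new) → pick Delta (covers 2 new) → pick Bravo (covers 1 new) → pick Comet (covers 1 new). Total picks: 5.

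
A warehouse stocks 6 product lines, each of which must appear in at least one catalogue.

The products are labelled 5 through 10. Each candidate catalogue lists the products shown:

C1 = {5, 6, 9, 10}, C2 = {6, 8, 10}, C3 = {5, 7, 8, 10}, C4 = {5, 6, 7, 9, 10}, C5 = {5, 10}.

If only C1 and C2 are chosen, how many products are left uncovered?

1

Union of C1, C2 = {5, 6, 8, 9, 10}.
Not covered: 7 — 1 product.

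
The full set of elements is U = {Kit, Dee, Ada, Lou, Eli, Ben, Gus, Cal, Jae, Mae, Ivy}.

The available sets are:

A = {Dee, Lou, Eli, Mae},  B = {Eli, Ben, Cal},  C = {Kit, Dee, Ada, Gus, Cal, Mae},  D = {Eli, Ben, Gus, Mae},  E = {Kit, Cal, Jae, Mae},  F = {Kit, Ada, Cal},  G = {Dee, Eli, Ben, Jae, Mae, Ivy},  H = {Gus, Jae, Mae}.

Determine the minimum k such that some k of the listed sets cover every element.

A and C and G together: A ∪ C ∪ G = {Kit, Dee, Ada, Lou, Eli, Ben, Gus, Cal, Jae, Mae, Ivy} — every element is covered.
Only A contains Lou, so A is forced; the remaining 7 elements need at least 2 more sets (each remaining set adds at most 4) — so at least 3 sets are needed, and 3 is optimal.

3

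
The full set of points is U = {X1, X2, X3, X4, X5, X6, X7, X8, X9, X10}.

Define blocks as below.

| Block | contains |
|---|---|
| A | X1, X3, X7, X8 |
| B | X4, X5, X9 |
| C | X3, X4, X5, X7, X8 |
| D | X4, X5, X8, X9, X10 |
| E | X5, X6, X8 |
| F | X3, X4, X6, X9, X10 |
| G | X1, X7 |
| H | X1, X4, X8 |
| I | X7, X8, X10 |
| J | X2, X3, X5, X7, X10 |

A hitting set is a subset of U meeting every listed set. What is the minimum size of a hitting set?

T = {X7, X8, X9} meets every block (each contains at least one member of T), and |T| = 3.
No choice of 2 points meets every block, so 3 is the minimum.

3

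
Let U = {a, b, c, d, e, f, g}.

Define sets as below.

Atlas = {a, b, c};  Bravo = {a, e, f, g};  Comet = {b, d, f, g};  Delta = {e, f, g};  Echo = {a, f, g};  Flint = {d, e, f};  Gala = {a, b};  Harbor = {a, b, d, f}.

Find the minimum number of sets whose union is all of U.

3

Atlas and Bravo and Flint together: Atlas ∪ Bravo ∪ Flint = {a, b, c, d, e, f, g} — every item is covered.
Only Atlas contains c, so Atlas is forced; the remaining 4 items need at least 2 more sets (each remaining set adds at most 3) — so at least 3 sets are needed, and 3 is optimal.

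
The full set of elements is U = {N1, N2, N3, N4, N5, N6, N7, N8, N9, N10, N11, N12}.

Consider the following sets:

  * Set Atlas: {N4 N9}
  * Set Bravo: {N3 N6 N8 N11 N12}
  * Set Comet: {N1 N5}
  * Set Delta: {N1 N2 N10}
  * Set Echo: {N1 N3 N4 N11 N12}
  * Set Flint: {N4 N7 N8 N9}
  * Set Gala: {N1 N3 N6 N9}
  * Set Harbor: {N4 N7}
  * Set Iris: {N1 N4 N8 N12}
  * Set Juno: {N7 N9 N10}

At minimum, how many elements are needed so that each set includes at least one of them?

H = {N1, N6, N7, N9} meets every set (each contains at least one member of H), and |H| = 4.
No choice of 3 elements meets every set, so 4 is the minimum.

4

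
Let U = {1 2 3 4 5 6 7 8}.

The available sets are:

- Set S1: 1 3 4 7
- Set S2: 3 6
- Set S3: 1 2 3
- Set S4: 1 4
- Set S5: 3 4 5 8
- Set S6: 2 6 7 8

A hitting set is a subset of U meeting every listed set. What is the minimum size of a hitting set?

The 3 points {1, 5, 6} hit every set.
No choice of 2 points meets every set, so 3 is the minimum.

3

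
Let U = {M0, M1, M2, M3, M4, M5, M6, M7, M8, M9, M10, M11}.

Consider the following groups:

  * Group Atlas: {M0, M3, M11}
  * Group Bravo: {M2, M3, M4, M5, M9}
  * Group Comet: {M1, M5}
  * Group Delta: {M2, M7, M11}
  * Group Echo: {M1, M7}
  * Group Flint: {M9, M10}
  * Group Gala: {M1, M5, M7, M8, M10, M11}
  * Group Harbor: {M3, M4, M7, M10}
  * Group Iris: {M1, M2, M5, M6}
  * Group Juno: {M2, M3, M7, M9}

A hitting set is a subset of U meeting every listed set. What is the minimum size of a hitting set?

4

The 4 items {M0, M5, M7, M10} hit every group.
No choice of 3 items meets every group, so 4 is the minimum.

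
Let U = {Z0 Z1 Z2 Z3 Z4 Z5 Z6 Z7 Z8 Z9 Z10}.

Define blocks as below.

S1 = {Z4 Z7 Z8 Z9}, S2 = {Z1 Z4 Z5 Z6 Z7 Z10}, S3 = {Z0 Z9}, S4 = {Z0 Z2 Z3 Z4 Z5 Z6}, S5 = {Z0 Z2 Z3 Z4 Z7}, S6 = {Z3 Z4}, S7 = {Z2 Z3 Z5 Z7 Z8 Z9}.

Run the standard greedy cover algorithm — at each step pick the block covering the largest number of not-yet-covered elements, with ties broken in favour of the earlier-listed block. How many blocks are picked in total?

3

Greedy: pick S2 (covers 6 new) → pick S7 (covers 4 new) → pick S3 (covers 1 new). Total picks: 3.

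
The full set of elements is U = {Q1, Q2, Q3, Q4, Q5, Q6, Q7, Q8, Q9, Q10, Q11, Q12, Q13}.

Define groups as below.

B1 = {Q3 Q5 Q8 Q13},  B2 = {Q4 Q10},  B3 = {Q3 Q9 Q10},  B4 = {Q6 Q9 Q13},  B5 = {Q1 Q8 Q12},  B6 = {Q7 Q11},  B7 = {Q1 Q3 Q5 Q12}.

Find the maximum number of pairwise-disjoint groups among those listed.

B2, B4, B6, B7 are pairwise disjoint (B2={Q4,Q10}; B4={Q6,Q9,Q13}; B6={Q7,Q11}; B7={Q1,Q3,Q5,Q12}).
Every remaining group overlaps one of these, and no 5 of the listed groups are pairwise disjoint, so 4 is the maximum.

4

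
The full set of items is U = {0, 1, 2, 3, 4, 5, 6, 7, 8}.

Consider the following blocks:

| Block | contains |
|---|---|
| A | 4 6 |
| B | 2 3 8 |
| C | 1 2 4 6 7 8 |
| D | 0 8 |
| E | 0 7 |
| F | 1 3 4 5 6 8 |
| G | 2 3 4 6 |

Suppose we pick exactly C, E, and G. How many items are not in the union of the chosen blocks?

1

Union of C, E, G = {0, 1, 2, 3, 4, 6, 7, 8}.
Not covered: 5 — 1 item.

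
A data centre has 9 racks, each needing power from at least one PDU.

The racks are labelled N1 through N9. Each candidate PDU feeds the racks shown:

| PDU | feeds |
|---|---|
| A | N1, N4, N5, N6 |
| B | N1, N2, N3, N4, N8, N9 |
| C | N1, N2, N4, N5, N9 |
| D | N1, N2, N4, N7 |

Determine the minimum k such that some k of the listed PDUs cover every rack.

A and B and D together: A ∪ B ∪ D = {N1, N2, N3, N4, N5, N6, N7, N8, N9} — every rack is covered.
Only B contains N3, so B is forced; the remaining 3 racks need at least 2 more PDUs (each remaining PDU adds at most 2) — so at least 3 PDUs are needed, and 3 is optimal.

3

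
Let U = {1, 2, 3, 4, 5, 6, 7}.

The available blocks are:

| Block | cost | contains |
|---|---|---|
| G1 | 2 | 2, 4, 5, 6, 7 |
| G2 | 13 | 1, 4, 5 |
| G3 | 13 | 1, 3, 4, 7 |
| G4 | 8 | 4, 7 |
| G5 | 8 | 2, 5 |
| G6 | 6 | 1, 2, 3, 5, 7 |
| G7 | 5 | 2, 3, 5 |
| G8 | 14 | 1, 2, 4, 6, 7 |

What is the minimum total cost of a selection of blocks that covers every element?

8

G1, G6 together cover every element (G1 ∪ G6 = {1, 2, 3, 4, 5, 6, 7}); total cost 2 + 6 = 8.
No covering selection has total cost below 8.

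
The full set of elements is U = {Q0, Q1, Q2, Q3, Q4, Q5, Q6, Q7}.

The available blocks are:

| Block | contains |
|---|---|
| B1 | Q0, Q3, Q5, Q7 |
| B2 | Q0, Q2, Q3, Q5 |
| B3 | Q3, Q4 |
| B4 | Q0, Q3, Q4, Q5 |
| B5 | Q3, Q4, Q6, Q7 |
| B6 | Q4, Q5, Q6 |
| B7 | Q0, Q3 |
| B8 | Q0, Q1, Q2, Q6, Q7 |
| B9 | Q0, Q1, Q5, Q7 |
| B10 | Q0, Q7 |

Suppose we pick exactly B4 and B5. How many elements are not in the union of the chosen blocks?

2

Union of B4, B5 = {Q0, Q3, Q4, Q5, Q6, Q7}.
Not covered: Q1, Q2 — 2 elements.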